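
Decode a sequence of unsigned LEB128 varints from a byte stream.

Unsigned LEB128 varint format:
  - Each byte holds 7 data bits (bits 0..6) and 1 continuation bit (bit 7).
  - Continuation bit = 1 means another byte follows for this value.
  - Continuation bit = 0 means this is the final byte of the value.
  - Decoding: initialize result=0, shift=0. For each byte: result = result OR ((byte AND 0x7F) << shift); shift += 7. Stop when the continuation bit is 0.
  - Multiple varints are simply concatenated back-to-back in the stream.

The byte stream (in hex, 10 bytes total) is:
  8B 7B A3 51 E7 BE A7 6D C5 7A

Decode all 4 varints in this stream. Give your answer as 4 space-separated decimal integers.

  byte[0]=0x8B cont=1 payload=0x0B=11: acc |= 11<<0 -> acc=11 shift=7
  byte[1]=0x7B cont=0 payload=0x7B=123: acc |= 123<<7 -> acc=15755 shift=14 [end]
Varint 1: bytes[0:2] = 8B 7B -> value 15755 (2 byte(s))
  byte[2]=0xA3 cont=1 payload=0x23=35: acc |= 35<<0 -> acc=35 shift=7
  byte[3]=0x51 cont=0 payload=0x51=81: acc |= 81<<7 -> acc=10403 shift=14 [end]
Varint 2: bytes[2:4] = A3 51 -> value 10403 (2 byte(s))
  byte[4]=0xE7 cont=1 payload=0x67=103: acc |= 103<<0 -> acc=103 shift=7
  byte[5]=0xBE cont=1 payload=0x3E=62: acc |= 62<<7 -> acc=8039 shift=14
  byte[6]=0xA7 cont=1 payload=0x27=39: acc |= 39<<14 -> acc=647015 shift=21
  byte[7]=0x6D cont=0 payload=0x6D=109: acc |= 109<<21 -> acc=229236583 shift=28 [end]
Varint 3: bytes[4:8] = E7 BE A7 6D -> value 229236583 (4 byte(s))
  byte[8]=0xC5 cont=1 payload=0x45=69: acc |= 69<<0 -> acc=69 shift=7
  byte[9]=0x7A cont=0 payload=0x7A=122: acc |= 122<<7 -> acc=15685 shift=14 [end]
Varint 4: bytes[8:10] = C5 7A -> value 15685 (2 byte(s))

Answer: 15755 10403 229236583 15685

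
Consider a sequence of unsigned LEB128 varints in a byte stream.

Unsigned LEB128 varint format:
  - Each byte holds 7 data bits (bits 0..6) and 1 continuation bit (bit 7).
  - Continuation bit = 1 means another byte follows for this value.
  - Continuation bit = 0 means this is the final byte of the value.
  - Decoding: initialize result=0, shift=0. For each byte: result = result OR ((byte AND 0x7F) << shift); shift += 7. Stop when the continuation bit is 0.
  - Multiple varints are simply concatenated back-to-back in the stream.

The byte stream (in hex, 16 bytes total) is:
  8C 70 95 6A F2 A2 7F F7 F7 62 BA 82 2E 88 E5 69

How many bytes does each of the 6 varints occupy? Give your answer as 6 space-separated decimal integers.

Answer: 2 2 3 3 3 3

Derivation:
  byte[0]=0x8C cont=1 payload=0x0C=12: acc |= 12<<0 -> acc=12 shift=7
  byte[1]=0x70 cont=0 payload=0x70=112: acc |= 112<<7 -> acc=14348 shift=14 [end]
Varint 1: bytes[0:2] = 8C 70 -> value 14348 (2 byte(s))
  byte[2]=0x95 cont=1 payload=0x15=21: acc |= 21<<0 -> acc=21 shift=7
  byte[3]=0x6A cont=0 payload=0x6A=106: acc |= 106<<7 -> acc=13589 shift=14 [end]
Varint 2: bytes[2:4] = 95 6A -> value 13589 (2 byte(s))
  byte[4]=0xF2 cont=1 payload=0x72=114: acc |= 114<<0 -> acc=114 shift=7
  byte[5]=0xA2 cont=1 payload=0x22=34: acc |= 34<<7 -> acc=4466 shift=14
  byte[6]=0x7F cont=0 payload=0x7F=127: acc |= 127<<14 -> acc=2085234 shift=21 [end]
Varint 3: bytes[4:7] = F2 A2 7F -> value 2085234 (3 byte(s))
  byte[7]=0xF7 cont=1 payload=0x77=119: acc |= 119<<0 -> acc=119 shift=7
  byte[8]=0xF7 cont=1 payload=0x77=119: acc |= 119<<7 -> acc=15351 shift=14
  byte[9]=0x62 cont=0 payload=0x62=98: acc |= 98<<14 -> acc=1620983 shift=21 [end]
Varint 4: bytes[7:10] = F7 F7 62 -> value 1620983 (3 byte(s))
  byte[10]=0xBA cont=1 payload=0x3A=58: acc |= 58<<0 -> acc=58 shift=7
  byte[11]=0x82 cont=1 payload=0x02=2: acc |= 2<<7 -> acc=314 shift=14
  byte[12]=0x2E cont=0 payload=0x2E=46: acc |= 46<<14 -> acc=753978 shift=21 [end]
Varint 5: bytes[10:13] = BA 82 2E -> value 753978 (3 byte(s))
  byte[13]=0x88 cont=1 payload=0x08=8: acc |= 8<<0 -> acc=8 shift=7
  byte[14]=0xE5 cont=1 payload=0x65=101: acc |= 101<<7 -> acc=12936 shift=14
  byte[15]=0x69 cont=0 payload=0x69=105: acc |= 105<<14 -> acc=1733256 shift=21 [end]
Varint 6: bytes[13:16] = 88 E5 69 -> value 1733256 (3 byte(s))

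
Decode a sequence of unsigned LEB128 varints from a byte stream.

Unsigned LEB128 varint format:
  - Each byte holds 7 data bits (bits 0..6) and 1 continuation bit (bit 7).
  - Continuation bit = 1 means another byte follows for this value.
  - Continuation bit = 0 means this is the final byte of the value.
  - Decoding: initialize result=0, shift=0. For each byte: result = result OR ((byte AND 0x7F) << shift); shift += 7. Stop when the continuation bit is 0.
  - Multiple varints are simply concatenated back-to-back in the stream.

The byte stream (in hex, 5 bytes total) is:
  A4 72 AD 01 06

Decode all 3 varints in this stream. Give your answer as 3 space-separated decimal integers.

Answer: 14628 173 6

Derivation:
  byte[0]=0xA4 cont=1 payload=0x24=36: acc |= 36<<0 -> acc=36 shift=7
  byte[1]=0x72 cont=0 payload=0x72=114: acc |= 114<<7 -> acc=14628 shift=14 [end]
Varint 1: bytes[0:2] = A4 72 -> value 14628 (2 byte(s))
  byte[2]=0xAD cont=1 payload=0x2D=45: acc |= 45<<0 -> acc=45 shift=7
  byte[3]=0x01 cont=0 payload=0x01=1: acc |= 1<<7 -> acc=173 shift=14 [end]
Varint 2: bytes[2:4] = AD 01 -> value 173 (2 byte(s))
  byte[4]=0x06 cont=0 payload=0x06=6: acc |= 6<<0 -> acc=6 shift=7 [end]
Varint 3: bytes[4:5] = 06 -> value 6 (1 byte(s))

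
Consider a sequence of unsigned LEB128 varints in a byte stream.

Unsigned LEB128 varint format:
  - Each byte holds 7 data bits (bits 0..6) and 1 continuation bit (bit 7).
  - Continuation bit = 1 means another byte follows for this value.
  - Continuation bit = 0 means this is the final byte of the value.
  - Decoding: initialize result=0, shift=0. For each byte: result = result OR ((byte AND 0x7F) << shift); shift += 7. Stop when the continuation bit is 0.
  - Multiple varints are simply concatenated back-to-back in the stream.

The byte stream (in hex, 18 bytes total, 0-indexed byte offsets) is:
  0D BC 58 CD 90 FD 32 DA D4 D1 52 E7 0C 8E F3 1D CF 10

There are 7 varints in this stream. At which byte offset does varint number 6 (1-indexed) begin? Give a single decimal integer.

Answer: 13

Derivation:
  byte[0]=0x0D cont=0 payload=0x0D=13: acc |= 13<<0 -> acc=13 shift=7 [end]
Varint 1: bytes[0:1] = 0D -> value 13 (1 byte(s))
  byte[1]=0xBC cont=1 payload=0x3C=60: acc |= 60<<0 -> acc=60 shift=7
  byte[2]=0x58 cont=0 payload=0x58=88: acc |= 88<<7 -> acc=11324 shift=14 [end]
Varint 2: bytes[1:3] = BC 58 -> value 11324 (2 byte(s))
  byte[3]=0xCD cont=1 payload=0x4D=77: acc |= 77<<0 -> acc=77 shift=7
  byte[4]=0x90 cont=1 payload=0x10=16: acc |= 16<<7 -> acc=2125 shift=14
  byte[5]=0xFD cont=1 payload=0x7D=125: acc |= 125<<14 -> acc=2050125 shift=21
  byte[6]=0x32 cont=0 payload=0x32=50: acc |= 50<<21 -> acc=106907725 shift=28 [end]
Varint 3: bytes[3:7] = CD 90 FD 32 -> value 106907725 (4 byte(s))
  byte[7]=0xDA cont=1 payload=0x5A=90: acc |= 90<<0 -> acc=90 shift=7
  byte[8]=0xD4 cont=1 payload=0x54=84: acc |= 84<<7 -> acc=10842 shift=14
  byte[9]=0xD1 cont=1 payload=0x51=81: acc |= 81<<14 -> acc=1337946 shift=21
  byte[10]=0x52 cont=0 payload=0x52=82: acc |= 82<<21 -> acc=173304410 shift=28 [end]
Varint 4: bytes[7:11] = DA D4 D1 52 -> value 173304410 (4 byte(s))
  byte[11]=0xE7 cont=1 payload=0x67=103: acc |= 103<<0 -> acc=103 shift=7
  byte[12]=0x0C cont=0 payload=0x0C=12: acc |= 12<<7 -> acc=1639 shift=14 [end]
Varint 5: bytes[11:13] = E7 0C -> value 1639 (2 byte(s))
  byte[13]=0x8E cont=1 payload=0x0E=14: acc |= 14<<0 -> acc=14 shift=7
  byte[14]=0xF3 cont=1 payload=0x73=115: acc |= 115<<7 -> acc=14734 shift=14
  byte[15]=0x1D cont=0 payload=0x1D=29: acc |= 29<<14 -> acc=489870 shift=21 [end]
Varint 6: bytes[13:16] = 8E F3 1D -> value 489870 (3 byte(s))
  byte[16]=0xCF cont=1 payload=0x4F=79: acc |= 79<<0 -> acc=79 shift=7
  byte[17]=0x10 cont=0 payload=0x10=16: acc |= 16<<7 -> acc=2127 shift=14 [end]
Varint 7: bytes[16:18] = CF 10 -> value 2127 (2 byte(s))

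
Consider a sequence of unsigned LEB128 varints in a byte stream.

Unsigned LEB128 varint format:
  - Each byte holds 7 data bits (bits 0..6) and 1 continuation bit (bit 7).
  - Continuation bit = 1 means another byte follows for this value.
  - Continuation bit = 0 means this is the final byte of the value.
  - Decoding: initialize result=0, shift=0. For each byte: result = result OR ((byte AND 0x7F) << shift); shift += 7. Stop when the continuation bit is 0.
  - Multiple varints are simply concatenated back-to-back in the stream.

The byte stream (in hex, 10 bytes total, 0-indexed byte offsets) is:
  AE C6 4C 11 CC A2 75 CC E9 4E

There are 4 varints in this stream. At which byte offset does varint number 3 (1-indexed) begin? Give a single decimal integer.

  byte[0]=0xAE cont=1 payload=0x2E=46: acc |= 46<<0 -> acc=46 shift=7
  byte[1]=0xC6 cont=1 payload=0x46=70: acc |= 70<<7 -> acc=9006 shift=14
  byte[2]=0x4C cont=0 payload=0x4C=76: acc |= 76<<14 -> acc=1254190 shift=21 [end]
Varint 1: bytes[0:3] = AE C6 4C -> value 1254190 (3 byte(s))
  byte[3]=0x11 cont=0 payload=0x11=17: acc |= 17<<0 -> acc=17 shift=7 [end]
Varint 2: bytes[3:4] = 11 -> value 17 (1 byte(s))
  byte[4]=0xCC cont=1 payload=0x4C=76: acc |= 76<<0 -> acc=76 shift=7
  byte[5]=0xA2 cont=1 payload=0x22=34: acc |= 34<<7 -> acc=4428 shift=14
  byte[6]=0x75 cont=0 payload=0x75=117: acc |= 117<<14 -> acc=1921356 shift=21 [end]
Varint 3: bytes[4:7] = CC A2 75 -> value 1921356 (3 byte(s))
  byte[7]=0xCC cont=1 payload=0x4C=76: acc |= 76<<0 -> acc=76 shift=7
  byte[8]=0xE9 cont=1 payload=0x69=105: acc |= 105<<7 -> acc=13516 shift=14
  byte[9]=0x4E cont=0 payload=0x4E=78: acc |= 78<<14 -> acc=1291468 shift=21 [end]
Varint 4: bytes[7:10] = CC E9 4E -> value 1291468 (3 byte(s))

Answer: 4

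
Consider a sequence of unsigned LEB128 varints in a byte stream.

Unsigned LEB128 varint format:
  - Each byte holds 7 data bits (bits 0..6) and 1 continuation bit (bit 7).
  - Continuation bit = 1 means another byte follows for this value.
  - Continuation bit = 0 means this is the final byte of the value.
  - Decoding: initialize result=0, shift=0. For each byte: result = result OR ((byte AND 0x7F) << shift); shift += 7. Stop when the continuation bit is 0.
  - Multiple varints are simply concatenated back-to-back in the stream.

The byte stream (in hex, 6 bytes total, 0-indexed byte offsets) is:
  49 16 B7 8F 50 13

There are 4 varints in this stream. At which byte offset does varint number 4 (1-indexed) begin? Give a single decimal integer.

Answer: 5

Derivation:
  byte[0]=0x49 cont=0 payload=0x49=73: acc |= 73<<0 -> acc=73 shift=7 [end]
Varint 1: bytes[0:1] = 49 -> value 73 (1 byte(s))
  byte[1]=0x16 cont=0 payload=0x16=22: acc |= 22<<0 -> acc=22 shift=7 [end]
Varint 2: bytes[1:2] = 16 -> value 22 (1 byte(s))
  byte[2]=0xB7 cont=1 payload=0x37=55: acc |= 55<<0 -> acc=55 shift=7
  byte[3]=0x8F cont=1 payload=0x0F=15: acc |= 15<<7 -> acc=1975 shift=14
  byte[4]=0x50 cont=0 payload=0x50=80: acc |= 80<<14 -> acc=1312695 shift=21 [end]
Varint 3: bytes[2:5] = B7 8F 50 -> value 1312695 (3 byte(s))
  byte[5]=0x13 cont=0 payload=0x13=19: acc |= 19<<0 -> acc=19 shift=7 [end]
Varint 4: bytes[5:6] = 13 -> value 19 (1 byte(s))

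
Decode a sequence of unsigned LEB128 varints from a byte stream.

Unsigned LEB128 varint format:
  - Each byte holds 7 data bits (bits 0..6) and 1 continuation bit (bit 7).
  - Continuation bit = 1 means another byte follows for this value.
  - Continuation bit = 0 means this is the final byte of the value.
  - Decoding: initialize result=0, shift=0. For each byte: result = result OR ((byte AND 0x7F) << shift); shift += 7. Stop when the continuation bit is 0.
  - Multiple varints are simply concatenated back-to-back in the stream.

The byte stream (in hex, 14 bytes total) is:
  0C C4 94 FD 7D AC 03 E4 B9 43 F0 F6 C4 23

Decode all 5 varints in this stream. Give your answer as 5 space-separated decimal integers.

Answer: 12 264194628 428 1105124 74529648

Derivation:
  byte[0]=0x0C cont=0 payload=0x0C=12: acc |= 12<<0 -> acc=12 shift=7 [end]
Varint 1: bytes[0:1] = 0C -> value 12 (1 byte(s))
  byte[1]=0xC4 cont=1 payload=0x44=68: acc |= 68<<0 -> acc=68 shift=7
  byte[2]=0x94 cont=1 payload=0x14=20: acc |= 20<<7 -> acc=2628 shift=14
  byte[3]=0xFD cont=1 payload=0x7D=125: acc |= 125<<14 -> acc=2050628 shift=21
  byte[4]=0x7D cont=0 payload=0x7D=125: acc |= 125<<21 -> acc=264194628 shift=28 [end]
Varint 2: bytes[1:5] = C4 94 FD 7D -> value 264194628 (4 byte(s))
  byte[5]=0xAC cont=1 payload=0x2C=44: acc |= 44<<0 -> acc=44 shift=7
  byte[6]=0x03 cont=0 payload=0x03=3: acc |= 3<<7 -> acc=428 shift=14 [end]
Varint 3: bytes[5:7] = AC 03 -> value 428 (2 byte(s))
  byte[7]=0xE4 cont=1 payload=0x64=100: acc |= 100<<0 -> acc=100 shift=7
  byte[8]=0xB9 cont=1 payload=0x39=57: acc |= 57<<7 -> acc=7396 shift=14
  byte[9]=0x43 cont=0 payload=0x43=67: acc |= 67<<14 -> acc=1105124 shift=21 [end]
Varint 4: bytes[7:10] = E4 B9 43 -> value 1105124 (3 byte(s))
  byte[10]=0xF0 cont=1 payload=0x70=112: acc |= 112<<0 -> acc=112 shift=7
  byte[11]=0xF6 cont=1 payload=0x76=118: acc |= 118<<7 -> acc=15216 shift=14
  byte[12]=0xC4 cont=1 payload=0x44=68: acc |= 68<<14 -> acc=1129328 shift=21
  byte[13]=0x23 cont=0 payload=0x23=35: acc |= 35<<21 -> acc=74529648 shift=28 [end]
Varint 5: bytes[10:14] = F0 F6 C4 23 -> value 74529648 (4 byte(s))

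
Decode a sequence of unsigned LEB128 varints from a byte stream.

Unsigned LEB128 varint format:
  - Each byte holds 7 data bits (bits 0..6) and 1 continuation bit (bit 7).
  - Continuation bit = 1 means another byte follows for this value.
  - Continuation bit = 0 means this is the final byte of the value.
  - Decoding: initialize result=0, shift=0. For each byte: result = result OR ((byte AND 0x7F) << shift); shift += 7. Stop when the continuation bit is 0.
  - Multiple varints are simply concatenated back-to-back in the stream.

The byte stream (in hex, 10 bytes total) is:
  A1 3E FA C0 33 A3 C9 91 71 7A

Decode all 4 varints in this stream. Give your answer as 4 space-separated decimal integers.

Answer: 7969 843898 237266083 122

Derivation:
  byte[0]=0xA1 cont=1 payload=0x21=33: acc |= 33<<0 -> acc=33 shift=7
  byte[1]=0x3E cont=0 payload=0x3E=62: acc |= 62<<7 -> acc=7969 shift=14 [end]
Varint 1: bytes[0:2] = A1 3E -> value 7969 (2 byte(s))
  byte[2]=0xFA cont=1 payload=0x7A=122: acc |= 122<<0 -> acc=122 shift=7
  byte[3]=0xC0 cont=1 payload=0x40=64: acc |= 64<<7 -> acc=8314 shift=14
  byte[4]=0x33 cont=0 payload=0x33=51: acc |= 51<<14 -> acc=843898 shift=21 [end]
Varint 2: bytes[2:5] = FA C0 33 -> value 843898 (3 byte(s))
  byte[5]=0xA3 cont=1 payload=0x23=35: acc |= 35<<0 -> acc=35 shift=7
  byte[6]=0xC9 cont=1 payload=0x49=73: acc |= 73<<7 -> acc=9379 shift=14
  byte[7]=0x91 cont=1 payload=0x11=17: acc |= 17<<14 -> acc=287907 shift=21
  byte[8]=0x71 cont=0 payload=0x71=113: acc |= 113<<21 -> acc=237266083 shift=28 [end]
Varint 3: bytes[5:9] = A3 C9 91 71 -> value 237266083 (4 byte(s))
  byte[9]=0x7A cont=0 payload=0x7A=122: acc |= 122<<0 -> acc=122 shift=7 [end]
Varint 4: bytes[9:10] = 7A -> value 122 (1 byte(s))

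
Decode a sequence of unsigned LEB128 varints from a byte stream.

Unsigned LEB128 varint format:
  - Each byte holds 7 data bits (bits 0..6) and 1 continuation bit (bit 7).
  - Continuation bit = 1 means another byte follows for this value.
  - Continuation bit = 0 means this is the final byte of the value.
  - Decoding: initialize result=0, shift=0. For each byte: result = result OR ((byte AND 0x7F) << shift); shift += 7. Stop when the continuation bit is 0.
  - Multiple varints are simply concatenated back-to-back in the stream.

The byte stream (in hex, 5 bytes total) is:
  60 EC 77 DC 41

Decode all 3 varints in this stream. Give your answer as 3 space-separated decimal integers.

  byte[0]=0x60 cont=0 payload=0x60=96: acc |= 96<<0 -> acc=96 shift=7 [end]
Varint 1: bytes[0:1] = 60 -> value 96 (1 byte(s))
  byte[1]=0xEC cont=1 payload=0x6C=108: acc |= 108<<0 -> acc=108 shift=7
  byte[2]=0x77 cont=0 payload=0x77=119: acc |= 119<<7 -> acc=15340 shift=14 [end]
Varint 2: bytes[1:3] = EC 77 -> value 15340 (2 byte(s))
  byte[3]=0xDC cont=1 payload=0x5C=92: acc |= 92<<0 -> acc=92 shift=7
  byte[4]=0x41 cont=0 payload=0x41=65: acc |= 65<<7 -> acc=8412 shift=14 [end]
Varint 3: bytes[3:5] = DC 41 -> value 8412 (2 byte(s))

Answer: 96 15340 8412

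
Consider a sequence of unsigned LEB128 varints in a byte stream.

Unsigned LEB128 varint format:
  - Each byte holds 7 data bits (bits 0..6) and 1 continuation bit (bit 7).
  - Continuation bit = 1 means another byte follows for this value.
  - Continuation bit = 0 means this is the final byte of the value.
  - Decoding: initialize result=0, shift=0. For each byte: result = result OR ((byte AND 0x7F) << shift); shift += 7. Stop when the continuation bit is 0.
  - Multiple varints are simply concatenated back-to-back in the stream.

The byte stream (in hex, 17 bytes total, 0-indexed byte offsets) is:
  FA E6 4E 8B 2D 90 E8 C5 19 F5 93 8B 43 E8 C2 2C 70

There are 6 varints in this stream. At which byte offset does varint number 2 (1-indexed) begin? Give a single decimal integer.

  byte[0]=0xFA cont=1 payload=0x7A=122: acc |= 122<<0 -> acc=122 shift=7
  byte[1]=0xE6 cont=1 payload=0x66=102: acc |= 102<<7 -> acc=13178 shift=14
  byte[2]=0x4E cont=0 payload=0x4E=78: acc |= 78<<14 -> acc=1291130 shift=21 [end]
Varint 1: bytes[0:3] = FA E6 4E -> value 1291130 (3 byte(s))
  byte[3]=0x8B cont=1 payload=0x0B=11: acc |= 11<<0 -> acc=11 shift=7
  byte[4]=0x2D cont=0 payload=0x2D=45: acc |= 45<<7 -> acc=5771 shift=14 [end]
Varint 2: bytes[3:5] = 8B 2D -> value 5771 (2 byte(s))
  byte[5]=0x90 cont=1 payload=0x10=16: acc |= 16<<0 -> acc=16 shift=7
  byte[6]=0xE8 cont=1 payload=0x68=104: acc |= 104<<7 -> acc=13328 shift=14
  byte[7]=0xC5 cont=1 payload=0x45=69: acc |= 69<<14 -> acc=1143824 shift=21
  byte[8]=0x19 cont=0 payload=0x19=25: acc |= 25<<21 -> acc=53572624 shift=28 [end]
Varint 3: bytes[5:9] = 90 E8 C5 19 -> value 53572624 (4 byte(s))
  byte[9]=0xF5 cont=1 payload=0x75=117: acc |= 117<<0 -> acc=117 shift=7
  byte[10]=0x93 cont=1 payload=0x13=19: acc |= 19<<7 -> acc=2549 shift=14
  byte[11]=0x8B cont=1 payload=0x0B=11: acc |= 11<<14 -> acc=182773 shift=21
  byte[12]=0x43 cont=0 payload=0x43=67: acc |= 67<<21 -> acc=140691957 shift=28 [end]
Varint 4: bytes[9:13] = F5 93 8B 43 -> value 140691957 (4 byte(s))
  byte[13]=0xE8 cont=1 payload=0x68=104: acc |= 104<<0 -> acc=104 shift=7
  byte[14]=0xC2 cont=1 payload=0x42=66: acc |= 66<<7 -> acc=8552 shift=14
  byte[15]=0x2C cont=0 payload=0x2C=44: acc |= 44<<14 -> acc=729448 shift=21 [end]
Varint 5: bytes[13:16] = E8 C2 2C -> value 729448 (3 byte(s))
  byte[16]=0x70 cont=0 payload=0x70=112: acc |= 112<<0 -> acc=112 shift=7 [end]
Varint 6: bytes[16:17] = 70 -> value 112 (1 byte(s))

Answer: 3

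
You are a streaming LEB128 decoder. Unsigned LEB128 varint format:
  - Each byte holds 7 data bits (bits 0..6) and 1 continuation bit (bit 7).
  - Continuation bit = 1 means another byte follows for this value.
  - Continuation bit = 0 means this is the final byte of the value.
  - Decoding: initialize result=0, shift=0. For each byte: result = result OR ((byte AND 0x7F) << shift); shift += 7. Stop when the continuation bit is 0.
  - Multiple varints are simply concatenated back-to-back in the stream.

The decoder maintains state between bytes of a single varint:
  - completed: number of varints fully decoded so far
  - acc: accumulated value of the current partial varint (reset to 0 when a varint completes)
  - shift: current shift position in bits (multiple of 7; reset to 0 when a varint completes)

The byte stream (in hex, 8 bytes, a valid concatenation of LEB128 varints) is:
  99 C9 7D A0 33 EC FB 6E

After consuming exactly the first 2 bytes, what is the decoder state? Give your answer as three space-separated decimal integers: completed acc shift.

byte[0]=0x99 cont=1 payload=0x19: acc |= 25<<0 -> completed=0 acc=25 shift=7
byte[1]=0xC9 cont=1 payload=0x49: acc |= 73<<7 -> completed=0 acc=9369 shift=14

Answer: 0 9369 14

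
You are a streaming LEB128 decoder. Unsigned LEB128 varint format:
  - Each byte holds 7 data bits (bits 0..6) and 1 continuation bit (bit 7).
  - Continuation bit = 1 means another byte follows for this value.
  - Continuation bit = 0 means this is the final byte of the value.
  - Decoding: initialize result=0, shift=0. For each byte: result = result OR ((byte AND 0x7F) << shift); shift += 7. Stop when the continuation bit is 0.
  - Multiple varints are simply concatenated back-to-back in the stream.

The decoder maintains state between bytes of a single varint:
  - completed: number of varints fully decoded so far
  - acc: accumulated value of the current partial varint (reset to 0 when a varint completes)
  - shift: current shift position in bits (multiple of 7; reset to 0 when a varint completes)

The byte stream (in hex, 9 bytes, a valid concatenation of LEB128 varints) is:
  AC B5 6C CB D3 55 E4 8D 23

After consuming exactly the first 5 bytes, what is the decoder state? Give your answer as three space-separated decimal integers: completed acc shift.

Answer: 1 10699 14

Derivation:
byte[0]=0xAC cont=1 payload=0x2C: acc |= 44<<0 -> completed=0 acc=44 shift=7
byte[1]=0xB5 cont=1 payload=0x35: acc |= 53<<7 -> completed=0 acc=6828 shift=14
byte[2]=0x6C cont=0 payload=0x6C: varint #1 complete (value=1776300); reset -> completed=1 acc=0 shift=0
byte[3]=0xCB cont=1 payload=0x4B: acc |= 75<<0 -> completed=1 acc=75 shift=7
byte[4]=0xD3 cont=1 payload=0x53: acc |= 83<<7 -> completed=1 acc=10699 shift=14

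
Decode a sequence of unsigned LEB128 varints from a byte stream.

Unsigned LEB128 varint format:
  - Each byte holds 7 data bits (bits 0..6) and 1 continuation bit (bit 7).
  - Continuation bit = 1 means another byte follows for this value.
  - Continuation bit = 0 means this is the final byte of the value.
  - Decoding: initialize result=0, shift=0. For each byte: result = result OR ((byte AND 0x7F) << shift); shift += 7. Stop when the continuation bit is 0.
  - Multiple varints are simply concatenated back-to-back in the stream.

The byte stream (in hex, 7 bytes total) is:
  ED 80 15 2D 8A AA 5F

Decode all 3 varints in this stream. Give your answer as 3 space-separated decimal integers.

Answer: 344173 45 1561866

Derivation:
  byte[0]=0xED cont=1 payload=0x6D=109: acc |= 109<<0 -> acc=109 shift=7
  byte[1]=0x80 cont=1 payload=0x00=0: acc |= 0<<7 -> acc=109 shift=14
  byte[2]=0x15 cont=0 payload=0x15=21: acc |= 21<<14 -> acc=344173 shift=21 [end]
Varint 1: bytes[0:3] = ED 80 15 -> value 344173 (3 byte(s))
  byte[3]=0x2D cont=0 payload=0x2D=45: acc |= 45<<0 -> acc=45 shift=7 [end]
Varint 2: bytes[3:4] = 2D -> value 45 (1 byte(s))
  byte[4]=0x8A cont=1 payload=0x0A=10: acc |= 10<<0 -> acc=10 shift=7
  byte[5]=0xAA cont=1 payload=0x2A=42: acc |= 42<<7 -> acc=5386 shift=14
  byte[6]=0x5F cont=0 payload=0x5F=95: acc |= 95<<14 -> acc=1561866 shift=21 [end]
Varint 3: bytes[4:7] = 8A AA 5F -> value 1561866 (3 byte(s))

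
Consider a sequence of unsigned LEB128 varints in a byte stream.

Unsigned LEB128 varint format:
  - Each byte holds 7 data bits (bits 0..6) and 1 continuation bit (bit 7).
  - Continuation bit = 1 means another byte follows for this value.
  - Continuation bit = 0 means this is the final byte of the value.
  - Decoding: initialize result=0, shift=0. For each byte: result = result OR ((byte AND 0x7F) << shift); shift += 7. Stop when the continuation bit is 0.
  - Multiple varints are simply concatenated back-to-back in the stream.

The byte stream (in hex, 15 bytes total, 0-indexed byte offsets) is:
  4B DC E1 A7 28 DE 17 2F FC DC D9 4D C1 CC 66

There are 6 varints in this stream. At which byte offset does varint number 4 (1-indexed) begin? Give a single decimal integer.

  byte[0]=0x4B cont=0 payload=0x4B=75: acc |= 75<<0 -> acc=75 shift=7 [end]
Varint 1: bytes[0:1] = 4B -> value 75 (1 byte(s))
  byte[1]=0xDC cont=1 payload=0x5C=92: acc |= 92<<0 -> acc=92 shift=7
  byte[2]=0xE1 cont=1 payload=0x61=97: acc |= 97<<7 -> acc=12508 shift=14
  byte[3]=0xA7 cont=1 payload=0x27=39: acc |= 39<<14 -> acc=651484 shift=21
  byte[4]=0x28 cont=0 payload=0x28=40: acc |= 40<<21 -> acc=84537564 shift=28 [end]
Varint 2: bytes[1:5] = DC E1 A7 28 -> value 84537564 (4 byte(s))
  byte[5]=0xDE cont=1 payload=0x5E=94: acc |= 94<<0 -> acc=94 shift=7
  byte[6]=0x17 cont=0 payload=0x17=23: acc |= 23<<7 -> acc=3038 shift=14 [end]
Varint 3: bytes[5:7] = DE 17 -> value 3038 (2 byte(s))
  byte[7]=0x2F cont=0 payload=0x2F=47: acc |= 47<<0 -> acc=47 shift=7 [end]
Varint 4: bytes[7:8] = 2F -> value 47 (1 byte(s))
  byte[8]=0xFC cont=1 payload=0x7C=124: acc |= 124<<0 -> acc=124 shift=7
  byte[9]=0xDC cont=1 payload=0x5C=92: acc |= 92<<7 -> acc=11900 shift=14
  byte[10]=0xD9 cont=1 payload=0x59=89: acc |= 89<<14 -> acc=1470076 shift=21
  byte[11]=0x4D cont=0 payload=0x4D=77: acc |= 77<<21 -> acc=162950780 shift=28 [end]
Varint 5: bytes[8:12] = FC DC D9 4D -> value 162950780 (4 byte(s))
  byte[12]=0xC1 cont=1 payload=0x41=65: acc |= 65<<0 -> acc=65 shift=7
  byte[13]=0xCC cont=1 payload=0x4C=76: acc |= 76<<7 -> acc=9793 shift=14
  byte[14]=0x66 cont=0 payload=0x66=102: acc |= 102<<14 -> acc=1680961 shift=21 [end]
Varint 6: bytes[12:15] = C1 CC 66 -> value 1680961 (3 byte(s))

Answer: 7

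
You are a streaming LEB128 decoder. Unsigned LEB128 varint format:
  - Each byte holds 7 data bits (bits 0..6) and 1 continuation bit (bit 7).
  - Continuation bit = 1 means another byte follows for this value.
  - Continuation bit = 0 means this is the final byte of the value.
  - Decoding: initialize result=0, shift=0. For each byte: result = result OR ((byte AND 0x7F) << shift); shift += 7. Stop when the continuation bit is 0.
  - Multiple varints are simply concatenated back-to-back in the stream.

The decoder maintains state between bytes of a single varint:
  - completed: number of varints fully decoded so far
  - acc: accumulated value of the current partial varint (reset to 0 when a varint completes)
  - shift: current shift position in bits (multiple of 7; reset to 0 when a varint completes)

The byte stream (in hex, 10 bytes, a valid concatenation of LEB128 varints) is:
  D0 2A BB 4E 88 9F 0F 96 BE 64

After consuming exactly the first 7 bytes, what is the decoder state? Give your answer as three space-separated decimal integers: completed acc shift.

Answer: 3 0 0

Derivation:
byte[0]=0xD0 cont=1 payload=0x50: acc |= 80<<0 -> completed=0 acc=80 shift=7
byte[1]=0x2A cont=0 payload=0x2A: varint #1 complete (value=5456); reset -> completed=1 acc=0 shift=0
byte[2]=0xBB cont=1 payload=0x3B: acc |= 59<<0 -> completed=1 acc=59 shift=7
byte[3]=0x4E cont=0 payload=0x4E: varint #2 complete (value=10043); reset -> completed=2 acc=0 shift=0
byte[4]=0x88 cont=1 payload=0x08: acc |= 8<<0 -> completed=2 acc=8 shift=7
byte[5]=0x9F cont=1 payload=0x1F: acc |= 31<<7 -> completed=2 acc=3976 shift=14
byte[6]=0x0F cont=0 payload=0x0F: varint #3 complete (value=249736); reset -> completed=3 acc=0 shift=0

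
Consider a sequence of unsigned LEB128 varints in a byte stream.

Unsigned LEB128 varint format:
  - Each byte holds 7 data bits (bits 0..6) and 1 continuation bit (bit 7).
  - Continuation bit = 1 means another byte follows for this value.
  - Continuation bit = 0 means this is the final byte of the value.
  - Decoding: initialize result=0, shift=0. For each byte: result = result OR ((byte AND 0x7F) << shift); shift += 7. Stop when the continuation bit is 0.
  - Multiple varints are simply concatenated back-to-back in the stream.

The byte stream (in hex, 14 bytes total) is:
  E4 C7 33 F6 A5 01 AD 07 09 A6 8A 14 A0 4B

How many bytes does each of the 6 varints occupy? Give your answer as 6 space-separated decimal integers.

  byte[0]=0xE4 cont=1 payload=0x64=100: acc |= 100<<0 -> acc=100 shift=7
  byte[1]=0xC7 cont=1 payload=0x47=71: acc |= 71<<7 -> acc=9188 shift=14
  byte[2]=0x33 cont=0 payload=0x33=51: acc |= 51<<14 -> acc=844772 shift=21 [end]
Varint 1: bytes[0:3] = E4 C7 33 -> value 844772 (3 byte(s))
  byte[3]=0xF6 cont=1 payload=0x76=118: acc |= 118<<0 -> acc=118 shift=7
  byte[4]=0xA5 cont=1 payload=0x25=37: acc |= 37<<7 -> acc=4854 shift=14
  byte[5]=0x01 cont=0 payload=0x01=1: acc |= 1<<14 -> acc=21238 shift=21 [end]
Varint 2: bytes[3:6] = F6 A5 01 -> value 21238 (3 byte(s))
  byte[6]=0xAD cont=1 payload=0x2D=45: acc |= 45<<0 -> acc=45 shift=7
  byte[7]=0x07 cont=0 payload=0x07=7: acc |= 7<<7 -> acc=941 shift=14 [end]
Varint 3: bytes[6:8] = AD 07 -> value 941 (2 byte(s))
  byte[8]=0x09 cont=0 payload=0x09=9: acc |= 9<<0 -> acc=9 shift=7 [end]
Varint 4: bytes[8:9] = 09 -> value 9 (1 byte(s))
  byte[9]=0xA6 cont=1 payload=0x26=38: acc |= 38<<0 -> acc=38 shift=7
  byte[10]=0x8A cont=1 payload=0x0A=10: acc |= 10<<7 -> acc=1318 shift=14
  byte[11]=0x14 cont=0 payload=0x14=20: acc |= 20<<14 -> acc=328998 shift=21 [end]
Varint 5: bytes[9:12] = A6 8A 14 -> value 328998 (3 byte(s))
  byte[12]=0xA0 cont=1 payload=0x20=32: acc |= 32<<0 -> acc=32 shift=7
  byte[13]=0x4B cont=0 payload=0x4B=75: acc |= 75<<7 -> acc=9632 shift=14 [end]
Varint 6: bytes[12:14] = A0 4B -> value 9632 (2 byte(s))

Answer: 3 3 2 1 3 2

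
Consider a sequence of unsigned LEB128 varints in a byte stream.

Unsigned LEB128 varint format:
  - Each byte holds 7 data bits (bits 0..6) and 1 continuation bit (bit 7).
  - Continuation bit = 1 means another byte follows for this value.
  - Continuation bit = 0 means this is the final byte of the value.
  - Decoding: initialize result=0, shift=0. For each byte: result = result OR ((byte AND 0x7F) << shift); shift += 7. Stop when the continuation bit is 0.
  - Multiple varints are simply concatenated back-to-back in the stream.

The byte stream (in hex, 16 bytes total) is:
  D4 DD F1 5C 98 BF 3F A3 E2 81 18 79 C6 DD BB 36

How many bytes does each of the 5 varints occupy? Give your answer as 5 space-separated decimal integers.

  byte[0]=0xD4 cont=1 payload=0x54=84: acc |= 84<<0 -> acc=84 shift=7
  byte[1]=0xDD cont=1 payload=0x5D=93: acc |= 93<<7 -> acc=11988 shift=14
  byte[2]=0xF1 cont=1 payload=0x71=113: acc |= 113<<14 -> acc=1863380 shift=21
  byte[3]=0x5C cont=0 payload=0x5C=92: acc |= 92<<21 -> acc=194801364 shift=28 [end]
Varint 1: bytes[0:4] = D4 DD F1 5C -> value 194801364 (4 byte(s))
  byte[4]=0x98 cont=1 payload=0x18=24: acc |= 24<<0 -> acc=24 shift=7
  byte[5]=0xBF cont=1 payload=0x3F=63: acc |= 63<<7 -> acc=8088 shift=14
  byte[6]=0x3F cont=0 payload=0x3F=63: acc |= 63<<14 -> acc=1040280 shift=21 [end]
Varint 2: bytes[4:7] = 98 BF 3F -> value 1040280 (3 byte(s))
  byte[7]=0xA3 cont=1 payload=0x23=35: acc |= 35<<0 -> acc=35 shift=7
  byte[8]=0xE2 cont=1 payload=0x62=98: acc |= 98<<7 -> acc=12579 shift=14
  byte[9]=0x81 cont=1 payload=0x01=1: acc |= 1<<14 -> acc=28963 shift=21
  byte[10]=0x18 cont=0 payload=0x18=24: acc |= 24<<21 -> acc=50360611 shift=28 [end]
Varint 3: bytes[7:11] = A3 E2 81 18 -> value 50360611 (4 byte(s))
  byte[11]=0x79 cont=0 payload=0x79=121: acc |= 121<<0 -> acc=121 shift=7 [end]
Varint 4: bytes[11:12] = 79 -> value 121 (1 byte(s))
  byte[12]=0xC6 cont=1 payload=0x46=70: acc |= 70<<0 -> acc=70 shift=7
  byte[13]=0xDD cont=1 payload=0x5D=93: acc |= 93<<7 -> acc=11974 shift=14
  byte[14]=0xBB cont=1 payload=0x3B=59: acc |= 59<<14 -> acc=978630 shift=21
  byte[15]=0x36 cont=0 payload=0x36=54: acc |= 54<<21 -> acc=114224838 shift=28 [end]
Varint 5: bytes[12:16] = C6 DD BB 36 -> value 114224838 (4 byte(s))

Answer: 4 3 4 1 4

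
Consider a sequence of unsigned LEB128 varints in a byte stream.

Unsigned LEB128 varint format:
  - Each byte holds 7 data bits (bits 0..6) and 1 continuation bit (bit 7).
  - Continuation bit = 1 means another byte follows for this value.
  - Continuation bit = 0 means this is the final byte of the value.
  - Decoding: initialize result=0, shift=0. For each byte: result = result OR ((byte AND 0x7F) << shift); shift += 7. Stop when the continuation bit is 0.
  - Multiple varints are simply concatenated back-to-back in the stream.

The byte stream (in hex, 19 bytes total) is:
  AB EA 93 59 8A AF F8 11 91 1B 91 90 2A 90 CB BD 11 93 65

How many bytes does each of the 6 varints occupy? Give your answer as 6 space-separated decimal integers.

  byte[0]=0xAB cont=1 payload=0x2B=43: acc |= 43<<0 -> acc=43 shift=7
  byte[1]=0xEA cont=1 payload=0x6A=106: acc |= 106<<7 -> acc=13611 shift=14
  byte[2]=0x93 cont=1 payload=0x13=19: acc |= 19<<14 -> acc=324907 shift=21
  byte[3]=0x59 cont=0 payload=0x59=89: acc |= 89<<21 -> acc=186971435 shift=28 [end]
Varint 1: bytes[0:4] = AB EA 93 59 -> value 186971435 (4 byte(s))
  byte[4]=0x8A cont=1 payload=0x0A=10: acc |= 10<<0 -> acc=10 shift=7
  byte[5]=0xAF cont=1 payload=0x2F=47: acc |= 47<<7 -> acc=6026 shift=14
  byte[6]=0xF8 cont=1 payload=0x78=120: acc |= 120<<14 -> acc=1972106 shift=21
  byte[7]=0x11 cont=0 payload=0x11=17: acc |= 17<<21 -> acc=37623690 shift=28 [end]
Varint 2: bytes[4:8] = 8A AF F8 11 -> value 37623690 (4 byte(s))
  byte[8]=0x91 cont=1 payload=0x11=17: acc |= 17<<0 -> acc=17 shift=7
  byte[9]=0x1B cont=0 payload=0x1B=27: acc |= 27<<7 -> acc=3473 shift=14 [end]
Varint 3: bytes[8:10] = 91 1B -> value 3473 (2 byte(s))
  byte[10]=0x91 cont=1 payload=0x11=17: acc |= 17<<0 -> acc=17 shift=7
  byte[11]=0x90 cont=1 payload=0x10=16: acc |= 16<<7 -> acc=2065 shift=14
  byte[12]=0x2A cont=0 payload=0x2A=42: acc |= 42<<14 -> acc=690193 shift=21 [end]
Varint 4: bytes[10:13] = 91 90 2A -> value 690193 (3 byte(s))
  byte[13]=0x90 cont=1 payload=0x10=16: acc |= 16<<0 -> acc=16 shift=7
  byte[14]=0xCB cont=1 payload=0x4B=75: acc |= 75<<7 -> acc=9616 shift=14
  byte[15]=0xBD cont=1 payload=0x3D=61: acc |= 61<<14 -> acc=1009040 shift=21
  byte[16]=0x11 cont=0 payload=0x11=17: acc |= 17<<21 -> acc=36660624 shift=28 [end]
Varint 5: bytes[13:17] = 90 CB BD 11 -> value 36660624 (4 byte(s))
  byte[17]=0x93 cont=1 payload=0x13=19: acc |= 19<<0 -> acc=19 shift=7
  byte[18]=0x65 cont=0 payload=0x65=101: acc |= 101<<7 -> acc=12947 shift=14 [end]
Varint 6: bytes[17:19] = 93 65 -> value 12947 (2 byte(s))

Answer: 4 4 2 3 4 2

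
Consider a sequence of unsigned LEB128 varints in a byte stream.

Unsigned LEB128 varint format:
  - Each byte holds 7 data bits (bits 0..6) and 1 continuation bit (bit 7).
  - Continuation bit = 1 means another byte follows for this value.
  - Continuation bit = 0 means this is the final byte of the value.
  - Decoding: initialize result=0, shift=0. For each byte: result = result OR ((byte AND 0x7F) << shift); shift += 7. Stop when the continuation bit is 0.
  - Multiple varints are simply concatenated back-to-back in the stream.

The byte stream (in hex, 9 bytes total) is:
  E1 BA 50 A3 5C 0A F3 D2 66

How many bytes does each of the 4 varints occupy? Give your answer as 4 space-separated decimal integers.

  byte[0]=0xE1 cont=1 payload=0x61=97: acc |= 97<<0 -> acc=97 shift=7
  byte[1]=0xBA cont=1 payload=0x3A=58: acc |= 58<<7 -> acc=7521 shift=14
  byte[2]=0x50 cont=0 payload=0x50=80: acc |= 80<<14 -> acc=1318241 shift=21 [end]
Varint 1: bytes[0:3] = E1 BA 50 -> value 1318241 (3 byte(s))
  byte[3]=0xA3 cont=1 payload=0x23=35: acc |= 35<<0 -> acc=35 shift=7
  byte[4]=0x5C cont=0 payload=0x5C=92: acc |= 92<<7 -> acc=11811 shift=14 [end]
Varint 2: bytes[3:5] = A3 5C -> value 11811 (2 byte(s))
  byte[5]=0x0A cont=0 payload=0x0A=10: acc |= 10<<0 -> acc=10 shift=7 [end]
Varint 3: bytes[5:6] = 0A -> value 10 (1 byte(s))
  byte[6]=0xF3 cont=1 payload=0x73=115: acc |= 115<<0 -> acc=115 shift=7
  byte[7]=0xD2 cont=1 payload=0x52=82: acc |= 82<<7 -> acc=10611 shift=14
  byte[8]=0x66 cont=0 payload=0x66=102: acc |= 102<<14 -> acc=1681779 shift=21 [end]
Varint 4: bytes[6:9] = F3 D2 66 -> value 1681779 (3 byte(s))

Answer: 3 2 1 3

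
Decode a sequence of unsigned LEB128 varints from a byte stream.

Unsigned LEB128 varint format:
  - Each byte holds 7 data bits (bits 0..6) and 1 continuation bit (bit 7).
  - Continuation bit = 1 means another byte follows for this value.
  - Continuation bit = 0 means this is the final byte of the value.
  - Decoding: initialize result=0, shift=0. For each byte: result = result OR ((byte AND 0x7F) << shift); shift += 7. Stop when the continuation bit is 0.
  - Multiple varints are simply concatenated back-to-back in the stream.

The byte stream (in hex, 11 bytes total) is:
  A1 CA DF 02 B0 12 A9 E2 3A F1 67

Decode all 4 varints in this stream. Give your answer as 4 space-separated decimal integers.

Answer: 5760289 2352 962857 13297

Derivation:
  byte[0]=0xA1 cont=1 payload=0x21=33: acc |= 33<<0 -> acc=33 shift=7
  byte[1]=0xCA cont=1 payload=0x4A=74: acc |= 74<<7 -> acc=9505 shift=14
  byte[2]=0xDF cont=1 payload=0x5F=95: acc |= 95<<14 -> acc=1565985 shift=21
  byte[3]=0x02 cont=0 payload=0x02=2: acc |= 2<<21 -> acc=5760289 shift=28 [end]
Varint 1: bytes[0:4] = A1 CA DF 02 -> value 5760289 (4 byte(s))
  byte[4]=0xB0 cont=1 payload=0x30=48: acc |= 48<<0 -> acc=48 shift=7
  byte[5]=0x12 cont=0 payload=0x12=18: acc |= 18<<7 -> acc=2352 shift=14 [end]
Varint 2: bytes[4:6] = B0 12 -> value 2352 (2 byte(s))
  byte[6]=0xA9 cont=1 payload=0x29=41: acc |= 41<<0 -> acc=41 shift=7
  byte[7]=0xE2 cont=1 payload=0x62=98: acc |= 98<<7 -> acc=12585 shift=14
  byte[8]=0x3A cont=0 payload=0x3A=58: acc |= 58<<14 -> acc=962857 shift=21 [end]
Varint 3: bytes[6:9] = A9 E2 3A -> value 962857 (3 byte(s))
  byte[9]=0xF1 cont=1 payload=0x71=113: acc |= 113<<0 -> acc=113 shift=7
  byte[10]=0x67 cont=0 payload=0x67=103: acc |= 103<<7 -> acc=13297 shift=14 [end]
Varint 4: bytes[9:11] = F1 67 -> value 13297 (2 byte(s))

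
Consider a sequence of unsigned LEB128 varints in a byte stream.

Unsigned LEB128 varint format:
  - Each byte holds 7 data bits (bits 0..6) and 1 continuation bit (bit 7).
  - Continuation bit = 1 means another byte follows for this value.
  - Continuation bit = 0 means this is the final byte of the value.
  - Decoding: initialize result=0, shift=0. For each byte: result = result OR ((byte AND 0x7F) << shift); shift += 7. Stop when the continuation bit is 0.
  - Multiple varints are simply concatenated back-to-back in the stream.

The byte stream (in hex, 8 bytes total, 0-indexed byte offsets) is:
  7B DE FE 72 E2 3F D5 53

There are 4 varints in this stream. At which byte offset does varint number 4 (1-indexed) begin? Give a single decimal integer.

Answer: 6

Derivation:
  byte[0]=0x7B cont=0 payload=0x7B=123: acc |= 123<<0 -> acc=123 shift=7 [end]
Varint 1: bytes[0:1] = 7B -> value 123 (1 byte(s))
  byte[1]=0xDE cont=1 payload=0x5E=94: acc |= 94<<0 -> acc=94 shift=7
  byte[2]=0xFE cont=1 payload=0x7E=126: acc |= 126<<7 -> acc=16222 shift=14
  byte[3]=0x72 cont=0 payload=0x72=114: acc |= 114<<14 -> acc=1883998 shift=21 [end]
Varint 2: bytes[1:4] = DE FE 72 -> value 1883998 (3 byte(s))
  byte[4]=0xE2 cont=1 payload=0x62=98: acc |= 98<<0 -> acc=98 shift=7
  byte[5]=0x3F cont=0 payload=0x3F=63: acc |= 63<<7 -> acc=8162 shift=14 [end]
Varint 3: bytes[4:6] = E2 3F -> value 8162 (2 byte(s))
  byte[6]=0xD5 cont=1 payload=0x55=85: acc |= 85<<0 -> acc=85 shift=7
  byte[7]=0x53 cont=0 payload=0x53=83: acc |= 83<<7 -> acc=10709 shift=14 [end]
Varint 4: bytes[6:8] = D5 53 -> value 10709 (2 byte(s))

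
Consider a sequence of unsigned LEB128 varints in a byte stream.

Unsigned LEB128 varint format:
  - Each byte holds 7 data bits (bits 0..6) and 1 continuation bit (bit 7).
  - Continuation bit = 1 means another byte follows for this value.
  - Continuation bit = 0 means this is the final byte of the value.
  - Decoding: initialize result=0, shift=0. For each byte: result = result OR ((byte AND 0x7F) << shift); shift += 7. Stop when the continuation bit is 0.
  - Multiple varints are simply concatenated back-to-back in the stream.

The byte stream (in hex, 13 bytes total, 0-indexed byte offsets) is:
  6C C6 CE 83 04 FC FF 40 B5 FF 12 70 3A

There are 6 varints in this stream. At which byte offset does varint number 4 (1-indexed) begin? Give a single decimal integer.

  byte[0]=0x6C cont=0 payload=0x6C=108: acc |= 108<<0 -> acc=108 shift=7 [end]
Varint 1: bytes[0:1] = 6C -> value 108 (1 byte(s))
  byte[1]=0xC6 cont=1 payload=0x46=70: acc |= 70<<0 -> acc=70 shift=7
  byte[2]=0xCE cont=1 payload=0x4E=78: acc |= 78<<7 -> acc=10054 shift=14
  byte[3]=0x83 cont=1 payload=0x03=3: acc |= 3<<14 -> acc=59206 shift=21
  byte[4]=0x04 cont=0 payload=0x04=4: acc |= 4<<21 -> acc=8447814 shift=28 [end]
Varint 2: bytes[1:5] = C6 CE 83 04 -> value 8447814 (4 byte(s))
  byte[5]=0xFC cont=1 payload=0x7C=124: acc |= 124<<0 -> acc=124 shift=7
  byte[6]=0xFF cont=1 payload=0x7F=127: acc |= 127<<7 -> acc=16380 shift=14
  byte[7]=0x40 cont=0 payload=0x40=64: acc |= 64<<14 -> acc=1064956 shift=21 [end]
Varint 3: bytes[5:8] = FC FF 40 -> value 1064956 (3 byte(s))
  byte[8]=0xB5 cont=1 payload=0x35=53: acc |= 53<<0 -> acc=53 shift=7
  byte[9]=0xFF cont=1 payload=0x7F=127: acc |= 127<<7 -> acc=16309 shift=14
  byte[10]=0x12 cont=0 payload=0x12=18: acc |= 18<<14 -> acc=311221 shift=21 [end]
Varint 4: bytes[8:11] = B5 FF 12 -> value 311221 (3 byte(s))
  byte[11]=0x70 cont=0 payload=0x70=112: acc |= 112<<0 -> acc=112 shift=7 [end]
Varint 5: bytes[11:12] = 70 -> value 112 (1 byte(s))
  byte[12]=0x3A cont=0 payload=0x3A=58: acc |= 58<<0 -> acc=58 shift=7 [end]
Varint 6: bytes[12:13] = 3A -> value 58 (1 byte(s))

Answer: 8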